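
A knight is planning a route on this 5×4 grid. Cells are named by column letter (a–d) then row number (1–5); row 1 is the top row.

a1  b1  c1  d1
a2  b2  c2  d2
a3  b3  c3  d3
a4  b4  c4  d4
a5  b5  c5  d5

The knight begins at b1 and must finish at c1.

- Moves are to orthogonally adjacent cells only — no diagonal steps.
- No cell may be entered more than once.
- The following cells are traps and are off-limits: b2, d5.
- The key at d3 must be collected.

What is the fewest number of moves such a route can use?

9

Any route passes through d3 somewhere between b1 and c1. Summing Manhattan distances along the two legs (b1 → d3 → c1) gives a lower bound of 4 + 3 = 7 moves.
The shortest route satisfying every rule uses 9 moves: b1 → a1 → a2 → a3 → b3 → c3 → d3 → d2 → d1 → c1.
The bound of 7 isn't tight here; checking systematically, no route of length 7 through 8 satisfies every constraint, so 9 is the minimum.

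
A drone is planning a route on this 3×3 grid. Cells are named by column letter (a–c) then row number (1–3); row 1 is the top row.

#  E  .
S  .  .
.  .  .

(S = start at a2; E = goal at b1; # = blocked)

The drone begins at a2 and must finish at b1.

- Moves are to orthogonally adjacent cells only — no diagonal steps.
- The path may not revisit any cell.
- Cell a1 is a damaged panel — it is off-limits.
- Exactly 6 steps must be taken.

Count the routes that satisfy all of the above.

Need simple routes of exactly 6 moves from a2 to b1 (Manhattan distance 2, so 2 moves are spent on a detour and 2 undoing it).
Enumerating: a2 a3 b3 b2 c2 c1 b1 | a2 a3 b3 c3 c2 c1 b1 | a2 a3 b3 c3 c2 b2 b1 | a2 b2 b3 c3 c2 c1 b1.
That gives 4 routes.

4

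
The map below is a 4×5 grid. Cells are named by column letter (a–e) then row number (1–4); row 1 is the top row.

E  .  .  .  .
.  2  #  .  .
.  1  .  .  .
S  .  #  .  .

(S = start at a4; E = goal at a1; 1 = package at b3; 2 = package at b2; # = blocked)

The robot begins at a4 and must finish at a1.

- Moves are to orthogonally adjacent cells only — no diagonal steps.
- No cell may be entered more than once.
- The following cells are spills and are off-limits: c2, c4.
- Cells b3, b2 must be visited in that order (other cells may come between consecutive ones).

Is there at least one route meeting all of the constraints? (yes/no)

One route that works: a4 → a3 → b3 → b2 → b1 → a1.

yes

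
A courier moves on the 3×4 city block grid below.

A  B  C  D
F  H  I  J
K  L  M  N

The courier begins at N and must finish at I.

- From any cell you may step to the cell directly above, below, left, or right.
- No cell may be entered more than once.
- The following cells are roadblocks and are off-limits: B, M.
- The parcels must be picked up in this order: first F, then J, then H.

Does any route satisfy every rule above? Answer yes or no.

Every way from N to F runs through I — but I is where the route must end, so it would be entered once on the way to F and again at the finish.

no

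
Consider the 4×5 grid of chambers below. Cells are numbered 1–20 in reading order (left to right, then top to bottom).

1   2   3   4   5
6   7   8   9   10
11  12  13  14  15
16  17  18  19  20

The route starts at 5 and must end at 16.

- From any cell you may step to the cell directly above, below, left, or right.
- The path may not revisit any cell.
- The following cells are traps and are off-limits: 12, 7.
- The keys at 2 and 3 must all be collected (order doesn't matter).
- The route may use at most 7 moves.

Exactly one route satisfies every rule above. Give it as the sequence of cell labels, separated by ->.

5 -> 4 -> 3 -> 2 -> 1 -> 6 -> 11 -> 16

The budget equals the shortest possible length, so every move has to be on a shortest route through the required cells.
Route from 5: left 4 to 1, down 3 to 16 — 7 moves in all.
Check: all required cells visited; 7 ≤ 7 moves.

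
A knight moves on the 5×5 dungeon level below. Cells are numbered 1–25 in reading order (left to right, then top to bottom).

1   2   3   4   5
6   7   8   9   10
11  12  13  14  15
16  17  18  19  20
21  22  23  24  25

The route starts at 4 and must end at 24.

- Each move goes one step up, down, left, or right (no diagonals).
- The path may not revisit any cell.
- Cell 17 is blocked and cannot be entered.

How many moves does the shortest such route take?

4

The Manhattan distance from 4 to 24 is |1−5| + |4−4| = 4, so at least 4 moves are needed.
A route of 4 moves achieves this: 4 → 9 → 14 → 19 → 24.
Since 4 matches the lower bound, it is optimal.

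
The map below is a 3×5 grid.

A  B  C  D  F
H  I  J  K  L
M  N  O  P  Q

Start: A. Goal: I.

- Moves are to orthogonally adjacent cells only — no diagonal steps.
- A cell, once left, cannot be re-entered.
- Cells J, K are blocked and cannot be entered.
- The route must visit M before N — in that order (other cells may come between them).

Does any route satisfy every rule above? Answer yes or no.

yes

One route that works: A → H → M → N → I.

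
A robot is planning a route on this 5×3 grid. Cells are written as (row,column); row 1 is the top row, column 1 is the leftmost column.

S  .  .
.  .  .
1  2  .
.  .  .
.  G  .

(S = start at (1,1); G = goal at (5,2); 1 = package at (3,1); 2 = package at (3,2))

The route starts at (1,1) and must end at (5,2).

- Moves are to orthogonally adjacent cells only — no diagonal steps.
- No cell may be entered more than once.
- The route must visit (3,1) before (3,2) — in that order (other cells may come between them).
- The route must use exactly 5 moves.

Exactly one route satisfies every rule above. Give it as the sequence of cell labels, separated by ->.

(1,1) -> (2,1) -> (3,1) -> (3,2) -> (4,2) -> (5,2)

The waypoints must appear in the order (3,1), (3,2), with no cell reused.
Route from (1,1): 2× down (reaching (3,1)), right to (3,2), 2× down (reaching (5,2)) — 5 moves in all.
Check: order respected (1 at step 2, 2 at step 3); 5 moves as required.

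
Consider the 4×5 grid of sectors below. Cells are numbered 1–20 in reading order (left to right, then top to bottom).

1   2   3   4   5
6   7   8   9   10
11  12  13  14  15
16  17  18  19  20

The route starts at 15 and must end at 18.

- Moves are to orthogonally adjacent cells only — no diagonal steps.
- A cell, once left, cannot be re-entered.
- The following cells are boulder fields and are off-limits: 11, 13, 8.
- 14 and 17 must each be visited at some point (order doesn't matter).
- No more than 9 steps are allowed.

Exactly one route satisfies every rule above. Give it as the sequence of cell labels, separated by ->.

15 -> 14 -> 9 -> 4 -> 3 -> 2 -> 7 -> 12 -> 17 -> 18

The budget equals the shortest possible length, so every move has to be on a shortest route through the required cells.
Route from 15: left to 14, 2× up (reaching 4), 2× left (reaching 2), 3× down (reaching 17), right to 18 — 9 moves in all.
Check: all required cells visited; 9 ≤ 9 moves.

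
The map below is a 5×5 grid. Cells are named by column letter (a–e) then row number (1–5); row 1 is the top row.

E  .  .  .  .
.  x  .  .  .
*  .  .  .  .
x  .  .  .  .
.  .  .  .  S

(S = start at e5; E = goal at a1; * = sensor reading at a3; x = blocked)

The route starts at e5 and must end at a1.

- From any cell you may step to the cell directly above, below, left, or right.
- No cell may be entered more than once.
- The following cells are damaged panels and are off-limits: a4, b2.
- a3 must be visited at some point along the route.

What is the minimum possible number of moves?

8

Any route passes through a3 somewhere between e5 and a1. Summing Manhattan distances along the two legs (e5 → a3 → a1) gives a lower bound of 6 + 2 = 8 moves.
A route of 8 moves achieves this: e5 → e4 → e3 → d3 → c3 → b3 → a3 → a2 → a1.
Since 8 matches the lower bound, it is optimal.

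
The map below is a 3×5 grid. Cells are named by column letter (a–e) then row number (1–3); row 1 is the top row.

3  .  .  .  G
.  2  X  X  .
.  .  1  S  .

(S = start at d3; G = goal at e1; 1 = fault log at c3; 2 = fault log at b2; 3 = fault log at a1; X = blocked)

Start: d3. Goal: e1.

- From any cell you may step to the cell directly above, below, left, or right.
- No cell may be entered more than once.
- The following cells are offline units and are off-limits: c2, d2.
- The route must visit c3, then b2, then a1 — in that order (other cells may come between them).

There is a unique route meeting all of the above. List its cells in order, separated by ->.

The waypoints must appear in the order c3, b2, a1, with no cell reused.
Route from d3: left 2 to b3, up 1 to b2, left 1 to a2, up 1 to a1, right 4 to e1 — 9 moves in all.
Check: order respected (1 at step 1, 2 at step 3, 3 at step 5).

d3 -> c3 -> b3 -> b2 -> a2 -> a1 -> b1 -> c1 -> d1 -> e1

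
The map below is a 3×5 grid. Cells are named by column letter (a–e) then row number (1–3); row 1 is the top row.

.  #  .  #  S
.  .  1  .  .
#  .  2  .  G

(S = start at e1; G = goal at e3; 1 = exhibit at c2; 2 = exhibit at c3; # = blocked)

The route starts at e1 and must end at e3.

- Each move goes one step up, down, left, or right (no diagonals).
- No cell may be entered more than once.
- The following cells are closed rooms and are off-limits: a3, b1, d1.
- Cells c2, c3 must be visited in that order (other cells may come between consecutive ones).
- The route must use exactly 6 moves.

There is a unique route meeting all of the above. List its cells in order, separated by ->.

e1 -> e2 -> d2 -> c2 -> c3 -> d3 -> e3

The waypoints must appear in the order c2, c3, with no cell reused.
Route from e1: down 1 to e2, left 2 to c2, down 1 to c3, right 2 to e3 — 6 moves in all.
Check: order respected (1 at step 3, 2 at step 4); 6 moves as required.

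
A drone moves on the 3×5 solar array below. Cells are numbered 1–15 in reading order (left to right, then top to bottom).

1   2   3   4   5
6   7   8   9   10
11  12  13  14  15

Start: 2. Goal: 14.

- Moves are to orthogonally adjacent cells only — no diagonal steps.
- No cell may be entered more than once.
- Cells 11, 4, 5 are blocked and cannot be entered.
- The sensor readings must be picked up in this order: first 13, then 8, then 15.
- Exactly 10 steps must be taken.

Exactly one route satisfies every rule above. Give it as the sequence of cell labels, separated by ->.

2 -> 1 -> 6 -> 7 -> 12 -> 13 -> 8 -> 9 -> 10 -> 15 -> 14

The waypoints must appear in the order 13, 8, 15, with no cell reused.
Route from 2: left 1 to 1, down 1 to 6, right 1 to 7, down 1 to 12, right 1 to 13, up 1 to 8, right 2 to 10, down 1 to 15, left 1 to 14 — 10 moves in all.
Check: order respected (13 at step 5, 8 at step 6, 15 at step 9); 10 moves as required.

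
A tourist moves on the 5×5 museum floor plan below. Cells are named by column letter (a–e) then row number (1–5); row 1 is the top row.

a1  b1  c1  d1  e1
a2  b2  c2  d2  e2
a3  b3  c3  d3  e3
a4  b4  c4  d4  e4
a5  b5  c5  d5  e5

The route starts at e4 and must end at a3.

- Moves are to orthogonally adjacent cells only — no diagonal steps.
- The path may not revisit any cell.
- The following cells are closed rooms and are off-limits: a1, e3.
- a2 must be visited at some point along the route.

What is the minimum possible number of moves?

Any route passes through a2 somewhere between e4 and a3. Summing Manhattan distances along the two legs (e4 → a2 → a3) gives a lower bound of 6 + 1 = 7 moves.
A route of 7 moves achieves this: e4 → d4 → d3 → d2 → c2 → b2 → a2 → a3.
Since 7 matches the lower bound, it is optimal.

7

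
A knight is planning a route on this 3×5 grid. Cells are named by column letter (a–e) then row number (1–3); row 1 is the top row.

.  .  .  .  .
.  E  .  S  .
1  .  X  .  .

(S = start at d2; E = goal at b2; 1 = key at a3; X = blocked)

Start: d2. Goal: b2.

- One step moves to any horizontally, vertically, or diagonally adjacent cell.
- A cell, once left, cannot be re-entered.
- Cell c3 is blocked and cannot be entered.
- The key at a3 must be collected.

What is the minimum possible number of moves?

Any route passes through a3 somewhere between d2 and b2. Summing Chebyshev distances along the two legs (d2 → a3 → b2) gives a lower bound of 3 + 1 = 4 moves.
A route of 4 moves achieves this: d2 → c2 → b3 → a3 → b2.
Since 4 matches the lower bound, it is optimal.

4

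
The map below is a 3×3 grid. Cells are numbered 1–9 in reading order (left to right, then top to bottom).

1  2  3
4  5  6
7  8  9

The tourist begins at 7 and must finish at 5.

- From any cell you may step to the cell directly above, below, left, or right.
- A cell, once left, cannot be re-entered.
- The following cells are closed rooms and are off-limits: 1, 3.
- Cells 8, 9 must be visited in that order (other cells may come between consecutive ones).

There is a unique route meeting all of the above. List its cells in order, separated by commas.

The waypoints must appear in the order 8, 9, with no cell reused.
Route from 7: right 2 to 9, up 1 to 6, left 1 to 5 — 4 moves in all.
Check: order respected (8 at step 1, 9 at step 2).

7, 8, 9, 6, 5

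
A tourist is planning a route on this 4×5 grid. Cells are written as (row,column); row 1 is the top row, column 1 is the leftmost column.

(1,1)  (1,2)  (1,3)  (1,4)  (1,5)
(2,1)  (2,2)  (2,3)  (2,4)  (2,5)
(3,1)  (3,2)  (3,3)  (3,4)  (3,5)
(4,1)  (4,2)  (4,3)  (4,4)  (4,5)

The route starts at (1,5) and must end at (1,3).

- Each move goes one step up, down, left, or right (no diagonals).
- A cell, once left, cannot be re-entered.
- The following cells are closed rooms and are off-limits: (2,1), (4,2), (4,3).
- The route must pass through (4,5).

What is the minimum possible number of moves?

8

Any route passes through (4,5) somewhere between (1,5) and (1,3). Summing Manhattan distances along the two legs ((1,5) → (4,5) → (1,3)) gives a lower bound of 3 + 5 = 8 moves.
A route of 8 moves achieves this: (1,5) → (2,5) → (3,5) → (4,5) → (4,4) → (3,4) → (2,4) → (1,4) → (1,3).
Since 8 matches the lower bound, it is optimal.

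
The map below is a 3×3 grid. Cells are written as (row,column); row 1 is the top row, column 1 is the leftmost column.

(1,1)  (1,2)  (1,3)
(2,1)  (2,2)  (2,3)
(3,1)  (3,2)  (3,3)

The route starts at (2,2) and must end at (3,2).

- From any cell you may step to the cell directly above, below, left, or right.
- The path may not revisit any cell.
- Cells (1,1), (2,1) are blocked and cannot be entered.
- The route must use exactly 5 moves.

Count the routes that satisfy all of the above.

Need simple routes of exactly 5 moves from (2,2) to (3,2) (Manhattan distance 1, so 2 moves are spent on a detour and 2 undoing it).
Enumerating: (2,2) (1,2) (1,3) (2,3) (3,3) (3,2).
That gives 1 route.

1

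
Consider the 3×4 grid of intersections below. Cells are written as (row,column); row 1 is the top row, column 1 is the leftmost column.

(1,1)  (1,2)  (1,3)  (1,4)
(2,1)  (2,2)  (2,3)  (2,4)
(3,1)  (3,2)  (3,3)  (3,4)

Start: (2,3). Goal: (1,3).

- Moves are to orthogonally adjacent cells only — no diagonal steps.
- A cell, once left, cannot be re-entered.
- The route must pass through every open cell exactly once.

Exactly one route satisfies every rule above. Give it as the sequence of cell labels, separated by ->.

Need to visit all 12 open cells exactly once, starting at (2,3) and ending at (1,3).
Cell (1,4) has only two open neighbours ((2,4) and (1,3)), so the path must pass straight through it: one of those is the cell it's entered from and the other is where it exits.
Route from (2,3): left 1 to (2,2), up 1 to (1,2), left 1 to (1,1), down 2 to (3,1), right 3 to (3,4), up 2 to (1,4), left 1 to (1,3) — 11 moves in all.
Check: all 12 open cells covered.

(2,3) -> (2,2) -> (1,2) -> (1,1) -> (2,1) -> (3,1) -> (3,2) -> (3,3) -> (3,4) -> (2,4) -> (1,4) -> (1,3)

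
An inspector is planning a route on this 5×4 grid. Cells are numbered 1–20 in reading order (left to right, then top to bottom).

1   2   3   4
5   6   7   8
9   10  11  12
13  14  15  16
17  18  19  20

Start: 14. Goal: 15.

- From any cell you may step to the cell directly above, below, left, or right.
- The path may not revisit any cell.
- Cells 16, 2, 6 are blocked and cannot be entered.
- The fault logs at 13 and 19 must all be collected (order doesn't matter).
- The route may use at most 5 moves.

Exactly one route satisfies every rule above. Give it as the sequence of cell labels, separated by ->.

The budget equals the shortest possible length, so every move has to be on a shortest route through the required cells.
Route from 14: left to 13, down to 17, 2× right (reaching 19), up to 15 — 5 moves in all.
Check: all required cells visited; 5 ≤ 5 moves.

14 -> 13 -> 17 -> 18 -> 19 -> 15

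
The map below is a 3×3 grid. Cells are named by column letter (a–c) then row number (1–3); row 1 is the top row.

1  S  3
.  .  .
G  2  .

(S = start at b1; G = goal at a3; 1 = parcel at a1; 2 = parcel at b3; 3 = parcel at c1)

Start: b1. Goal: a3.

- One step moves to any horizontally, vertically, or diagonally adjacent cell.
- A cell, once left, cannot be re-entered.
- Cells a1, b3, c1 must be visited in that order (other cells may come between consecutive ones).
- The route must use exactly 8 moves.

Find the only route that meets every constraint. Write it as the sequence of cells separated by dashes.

b1 - a1 - a2 - b3 - c3 - c2 - c1 - b2 - a3

The waypoints must appear in the order a1, b3, c1, with no cell reused.
Route from b1: left 1 to a1, down 1 to a2, down-right 1 to b3, right 1 to c3, up 2 to c1, down-left 2 to a3 — 8 moves in all.
Check: order respected (1 at step 1, 2 at step 3, 3 at step 6); 8 moves as required.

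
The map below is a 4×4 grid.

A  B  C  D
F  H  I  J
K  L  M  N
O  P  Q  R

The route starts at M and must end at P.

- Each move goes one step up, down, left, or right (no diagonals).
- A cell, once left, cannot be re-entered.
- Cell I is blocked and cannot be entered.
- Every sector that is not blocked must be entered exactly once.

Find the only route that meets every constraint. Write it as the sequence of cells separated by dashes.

Need to visit all 15 open cells exactly once, starting at M and ending at P.
Route from M: down to Q, right to R, 3× up (reaching D), 3× left (reaching A), down to F, right to H, down to L, left to K, down to O, right to P — 14 moves in all.
Check: all 15 open cells covered.

M - Q - R - N - J - D - C - B - A - F - H - L - K - O - P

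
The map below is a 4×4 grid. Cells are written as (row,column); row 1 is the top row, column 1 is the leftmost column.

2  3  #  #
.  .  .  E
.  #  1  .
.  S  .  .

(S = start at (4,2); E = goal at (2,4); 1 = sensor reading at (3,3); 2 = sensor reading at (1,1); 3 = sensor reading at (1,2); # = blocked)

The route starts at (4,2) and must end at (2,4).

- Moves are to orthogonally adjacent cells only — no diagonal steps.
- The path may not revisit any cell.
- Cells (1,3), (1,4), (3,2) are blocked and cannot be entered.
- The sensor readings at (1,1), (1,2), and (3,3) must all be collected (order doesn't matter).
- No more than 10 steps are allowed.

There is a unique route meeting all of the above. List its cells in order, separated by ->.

The budget equals the shortest possible length, so every move has to be on a shortest route through the required cells.
Route from (4,2): left to (4,1), 3× up (reaching (1,1)), right to (1,2), down to (2,2), right to (2,3), down to (3,3), right to (3,4), up to (2,4) — 10 moves in all.
Check: all required cells visited; 10 ≤ 10 moves.

(4,2) -> (4,1) -> (3,1) -> (2,1) -> (1,1) -> (1,2) -> (2,2) -> (2,3) -> (3,3) -> (3,4) -> (2,4)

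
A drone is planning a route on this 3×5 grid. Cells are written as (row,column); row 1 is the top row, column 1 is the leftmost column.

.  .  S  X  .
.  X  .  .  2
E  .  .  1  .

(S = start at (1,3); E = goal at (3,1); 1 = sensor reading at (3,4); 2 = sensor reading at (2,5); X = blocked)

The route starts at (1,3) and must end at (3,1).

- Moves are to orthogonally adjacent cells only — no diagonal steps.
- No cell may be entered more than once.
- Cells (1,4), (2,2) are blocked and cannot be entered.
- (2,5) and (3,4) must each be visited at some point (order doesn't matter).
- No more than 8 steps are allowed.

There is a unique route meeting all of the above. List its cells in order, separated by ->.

(1,3) -> (2,3) -> (2,4) -> (2,5) -> (3,5) -> (3,4) -> (3,3) -> (3,2) -> (3,1)

Any route must reach (2,5) and (3,4) and still end at (3,1) within 8 moves, so the order of the required stops is forced.
Route from (1,3): down 1 to (2,3), right 2 to (2,5), down 1 to (3,5), left 4 to (3,1) — 8 moves in all.
Check: all required cells visited; 8 ≤ 8 moves.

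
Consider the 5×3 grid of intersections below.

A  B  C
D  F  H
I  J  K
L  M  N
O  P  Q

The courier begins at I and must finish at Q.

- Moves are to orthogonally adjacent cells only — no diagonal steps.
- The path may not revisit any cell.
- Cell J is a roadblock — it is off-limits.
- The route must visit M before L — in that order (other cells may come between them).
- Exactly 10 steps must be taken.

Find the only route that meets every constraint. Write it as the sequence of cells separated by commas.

I, D, F, H, K, N, M, L, O, P, Q

The waypoints must appear in the order M, L, with no cell reused.
Route from I: up 1 to D, right 2 to H, down 2 to N, left 2 to L, down 1 to O, right 2 to Q — 10 moves in all.
Check: order respected (M at step 6, L at step 7); 10 moves as required.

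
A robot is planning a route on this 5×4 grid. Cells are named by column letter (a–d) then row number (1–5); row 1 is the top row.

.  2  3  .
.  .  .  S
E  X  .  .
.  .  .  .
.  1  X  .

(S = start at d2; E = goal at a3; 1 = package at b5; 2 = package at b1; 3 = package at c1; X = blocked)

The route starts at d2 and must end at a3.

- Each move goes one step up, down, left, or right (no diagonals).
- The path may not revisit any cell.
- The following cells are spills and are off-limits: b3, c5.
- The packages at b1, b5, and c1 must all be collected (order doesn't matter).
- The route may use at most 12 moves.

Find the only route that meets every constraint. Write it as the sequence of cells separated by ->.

Any route must reach b1, b5, and c1 and still end at a3 within 12 moves, so the order of the required stops is forced.
Route from d2: up to d1, 2× left (reaching b1), down to b2, right to c2, 2× down (reaching c4), left to b4, down to b5, left to a5, 2× up (reaching a3) — 12 moves in all.
Check: all required cells visited; 12 ≤ 12 moves.

d2 -> d1 -> c1 -> b1 -> b2 -> c2 -> c3 -> c4 -> b4 -> b5 -> a5 -> a4 -> a3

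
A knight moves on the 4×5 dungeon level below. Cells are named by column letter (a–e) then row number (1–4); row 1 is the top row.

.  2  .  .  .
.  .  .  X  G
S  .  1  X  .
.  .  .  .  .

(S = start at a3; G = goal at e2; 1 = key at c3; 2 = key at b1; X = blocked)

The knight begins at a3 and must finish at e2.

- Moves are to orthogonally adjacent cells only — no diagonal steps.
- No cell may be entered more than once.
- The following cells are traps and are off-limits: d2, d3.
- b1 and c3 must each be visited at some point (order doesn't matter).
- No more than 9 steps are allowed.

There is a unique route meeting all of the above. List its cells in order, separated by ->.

a3 -> b3 -> c3 -> c2 -> b2 -> b1 -> c1 -> d1 -> e1 -> e2

The budget equals the shortest possible length, so every move has to be on a shortest route through the required cells.
Route from a3: 2× right (reaching c3), up to c2, left to b2, up to b1, 3× right (reaching e1), down to e2 — 9 moves in all.
Check: all required cells visited; 9 ≤ 9 moves.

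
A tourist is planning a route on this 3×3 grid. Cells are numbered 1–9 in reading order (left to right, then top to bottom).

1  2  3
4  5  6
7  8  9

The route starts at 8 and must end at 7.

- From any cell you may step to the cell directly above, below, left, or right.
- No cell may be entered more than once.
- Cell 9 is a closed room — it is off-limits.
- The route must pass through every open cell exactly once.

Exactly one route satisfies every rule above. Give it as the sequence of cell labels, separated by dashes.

8 - 5 - 6 - 3 - 2 - 1 - 4 - 7

Need to visit all 8 open cells exactly once, starting at 8 and ending at 7.
Cell 1 has only two open neighbours (4 and 2), so the path must pass straight through it: one of those is the cell it's entered from and the other is where it exits.
Route from 8: up 1 to 5, right 1 to 6, up 1 to 3, left 2 to 1, down 2 to 7 — 7 moves in all.
Check: all 8 open cells covered.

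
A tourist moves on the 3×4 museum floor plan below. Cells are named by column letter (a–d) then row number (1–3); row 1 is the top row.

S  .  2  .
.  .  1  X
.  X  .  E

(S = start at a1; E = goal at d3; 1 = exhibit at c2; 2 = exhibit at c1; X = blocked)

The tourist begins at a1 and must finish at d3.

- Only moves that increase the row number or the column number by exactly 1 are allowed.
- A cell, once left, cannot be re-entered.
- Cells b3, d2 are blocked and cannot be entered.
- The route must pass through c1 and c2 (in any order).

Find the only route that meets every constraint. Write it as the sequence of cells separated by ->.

Moves only go right or down, so the column and row indices never decrease.
Route from a1: 2× right (reaching c1), 2× down (reaching c3), right to d3 — 5 moves in all.
Check: all required cells visited.

a1 -> b1 -> c1 -> c2 -> c3 -> d3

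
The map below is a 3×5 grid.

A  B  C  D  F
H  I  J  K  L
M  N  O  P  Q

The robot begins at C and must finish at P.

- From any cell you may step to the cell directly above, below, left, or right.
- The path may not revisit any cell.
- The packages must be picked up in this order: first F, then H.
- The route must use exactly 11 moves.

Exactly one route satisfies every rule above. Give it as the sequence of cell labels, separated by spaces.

C D F L K J I H M N O P

The waypoints must appear in the order F, H, with no cell reused.
Route from C: 2× right (reaching F), down to L, 4× left (reaching H), down to M, 3× right (reaching P) — 11 moves in all.
Check: order respected (F at step 2, H at step 7); 11 moves as required.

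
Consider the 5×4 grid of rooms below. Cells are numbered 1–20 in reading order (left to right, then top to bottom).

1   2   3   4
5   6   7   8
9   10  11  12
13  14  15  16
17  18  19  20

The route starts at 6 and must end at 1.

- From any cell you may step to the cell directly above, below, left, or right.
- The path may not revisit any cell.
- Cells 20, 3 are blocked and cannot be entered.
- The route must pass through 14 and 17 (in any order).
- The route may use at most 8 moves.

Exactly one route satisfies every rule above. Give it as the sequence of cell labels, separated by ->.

The 8-move cap with required stops at 14, 17 leaves no slack for detours.
Route from 6: down 3 to 18, left 1 to 17, up 4 to 1 — 8 moves in all.
Check: all required cells visited; 8 ≤ 8 moves.

6 -> 10 -> 14 -> 18 -> 17 -> 13 -> 9 -> 5 -> 1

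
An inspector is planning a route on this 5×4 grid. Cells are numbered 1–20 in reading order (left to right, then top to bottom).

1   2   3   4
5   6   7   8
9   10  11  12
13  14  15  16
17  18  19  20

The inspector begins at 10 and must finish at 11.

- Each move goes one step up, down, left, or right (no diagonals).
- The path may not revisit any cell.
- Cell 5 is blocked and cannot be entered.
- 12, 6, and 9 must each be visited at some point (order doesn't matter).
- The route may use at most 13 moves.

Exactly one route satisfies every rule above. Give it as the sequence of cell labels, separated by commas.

The 13-move cap with required stops at 12, 6, 9 leaves no slack for detours.
Route from 10: left to 9, down to 13, 3× right (reaching 16), 3× up (reaching 4), 2× left (reaching 2), down to 6, right to 7, down to 11 — 13 moves in all.
Check: all required cells visited; 13 ≤ 13 moves.

10, 9, 13, 14, 15, 16, 12, 8, 4, 3, 2, 6, 7, 11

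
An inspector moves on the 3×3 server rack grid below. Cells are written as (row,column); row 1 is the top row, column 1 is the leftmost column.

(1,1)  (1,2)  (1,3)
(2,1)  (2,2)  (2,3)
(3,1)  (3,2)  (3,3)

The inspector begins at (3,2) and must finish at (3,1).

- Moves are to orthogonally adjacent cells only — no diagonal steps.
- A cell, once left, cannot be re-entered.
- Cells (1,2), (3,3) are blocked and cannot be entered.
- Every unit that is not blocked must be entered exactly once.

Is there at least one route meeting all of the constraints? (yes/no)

no

Cell (1,1) has only one open neighbour but is neither the start nor the goal, so a Hamiltonian route would have to both enter and leave it through the same neighbour — impossible without revisiting.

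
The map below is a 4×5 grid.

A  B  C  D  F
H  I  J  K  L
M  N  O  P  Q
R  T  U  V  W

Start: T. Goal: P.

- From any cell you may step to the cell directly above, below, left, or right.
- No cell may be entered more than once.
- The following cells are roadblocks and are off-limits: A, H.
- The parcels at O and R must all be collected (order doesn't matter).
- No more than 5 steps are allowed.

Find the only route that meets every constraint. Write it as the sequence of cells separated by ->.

The budget equals the shortest possible length, so every move has to be on a shortest route through the required cells.
Route from T: left 1 to R, up 1 to M, right 3 to P — 5 moves in all.
Check: all required cells visited; 5 ≤ 5 moves.

T -> R -> M -> N -> O -> P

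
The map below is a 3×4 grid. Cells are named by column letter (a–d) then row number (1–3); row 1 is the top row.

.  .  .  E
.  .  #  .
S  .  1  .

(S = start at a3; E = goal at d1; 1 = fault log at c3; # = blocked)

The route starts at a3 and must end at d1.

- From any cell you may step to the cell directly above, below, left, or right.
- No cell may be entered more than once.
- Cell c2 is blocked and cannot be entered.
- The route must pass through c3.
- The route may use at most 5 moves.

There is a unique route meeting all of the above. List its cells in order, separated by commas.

The 5-move cap with required stops at c3 leaves no slack for detours.
Route from a3: right 3 to d3, up 2 to d1 — 5 moves in all.
Check: all required cells visited; 5 ≤ 5 moves.

a3, b3, c3, d3, d2, d1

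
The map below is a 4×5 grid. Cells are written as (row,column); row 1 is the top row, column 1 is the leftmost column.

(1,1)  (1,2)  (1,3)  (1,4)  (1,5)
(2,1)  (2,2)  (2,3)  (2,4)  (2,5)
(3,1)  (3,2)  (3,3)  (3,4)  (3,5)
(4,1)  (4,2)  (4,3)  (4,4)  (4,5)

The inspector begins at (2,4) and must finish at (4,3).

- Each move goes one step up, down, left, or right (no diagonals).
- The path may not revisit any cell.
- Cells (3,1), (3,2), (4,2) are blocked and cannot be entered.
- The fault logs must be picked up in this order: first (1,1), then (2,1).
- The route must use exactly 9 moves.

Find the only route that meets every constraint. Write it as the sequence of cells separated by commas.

The waypoints must appear in the order (1,1), (2,1), with no cell reused.
Route from (2,4): up 1 to (1,4), left 3 to (1,1), down 1 to (2,1), right 2 to (2,3), down 2 to (4,3) — 9 moves in all.
Check: order respected ((1,1) at step 4, (2,1) at step 5); 9 moves as required.

(2,4), (1,4), (1,3), (1,2), (1,1), (2,1), (2,2), (2,3), (3,3), (4,3)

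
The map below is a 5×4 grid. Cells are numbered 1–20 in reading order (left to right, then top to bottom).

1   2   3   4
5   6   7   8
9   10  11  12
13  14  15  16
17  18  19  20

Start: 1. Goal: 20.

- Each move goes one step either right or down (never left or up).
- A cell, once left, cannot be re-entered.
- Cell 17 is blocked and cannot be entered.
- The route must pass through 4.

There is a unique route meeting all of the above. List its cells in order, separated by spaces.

Moves only go right or down, so the column and row indices never decrease.
Route from 1: 3× right (reaching 4), 4× down (reaching 20) — 7 moves in all.
Check: all required cells visited.

1 2 3 4 8 12 16 20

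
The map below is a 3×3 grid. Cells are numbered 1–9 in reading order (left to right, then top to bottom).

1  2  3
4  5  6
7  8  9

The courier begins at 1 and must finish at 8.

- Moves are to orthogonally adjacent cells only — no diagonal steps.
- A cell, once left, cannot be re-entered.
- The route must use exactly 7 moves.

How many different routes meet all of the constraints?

Need simple routes of exactly 7 moves from 1 to 8 (Manhattan distance 3, so 2 moves are spent on a detour and 2 undoing it).
Enumerating: 1 4 5 2 3 6 9 8 | 1 2 3 6 5 4 7 8.
That gives 2 routes.

2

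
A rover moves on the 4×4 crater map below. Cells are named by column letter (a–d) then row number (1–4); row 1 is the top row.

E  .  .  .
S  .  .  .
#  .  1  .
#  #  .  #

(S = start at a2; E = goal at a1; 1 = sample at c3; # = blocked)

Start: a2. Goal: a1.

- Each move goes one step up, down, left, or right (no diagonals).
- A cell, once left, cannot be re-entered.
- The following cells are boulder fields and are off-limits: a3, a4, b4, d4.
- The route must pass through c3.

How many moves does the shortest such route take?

Any route passes through c3 somewhere between a2 and a1. Summing Manhattan distances along the two legs (a2 → c3 → a1) gives a lower bound of 3 + 4 = 7 moves.
A route of 7 moves achieves this: a2 → b2 → b3 → c3 → c2 → c1 → b1 → a1.
Since 7 matches the lower bound, it is optimal.

7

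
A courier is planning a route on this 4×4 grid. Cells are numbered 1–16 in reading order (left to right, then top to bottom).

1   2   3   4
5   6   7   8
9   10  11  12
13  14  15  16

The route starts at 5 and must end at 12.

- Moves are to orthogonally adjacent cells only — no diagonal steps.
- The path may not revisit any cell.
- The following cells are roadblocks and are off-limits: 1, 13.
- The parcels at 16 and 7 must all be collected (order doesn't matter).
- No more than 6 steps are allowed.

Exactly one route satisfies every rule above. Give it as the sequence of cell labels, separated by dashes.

5 - 6 - 7 - 11 - 15 - 16 - 12

Any route must reach 16 and 7 and still end at 12 within 6 moves, so the order of the required stops is forced.
Route from 5: 2× right (reaching 7), 2× down (reaching 15), right to 16, up to 12 — 6 moves in all.
Check: all required cells visited; 6 ≤ 6 moves.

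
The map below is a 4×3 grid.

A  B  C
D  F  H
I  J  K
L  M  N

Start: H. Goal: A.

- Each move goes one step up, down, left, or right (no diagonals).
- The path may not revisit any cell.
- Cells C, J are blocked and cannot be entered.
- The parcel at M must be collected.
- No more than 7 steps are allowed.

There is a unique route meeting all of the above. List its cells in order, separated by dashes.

Any route must reach M and still end at A within 7 moves, so the order of the required stops is forced.
Route from H: down 2 to N, left 2 to L, up 3 to A — 7 moves in all.
Check: all required cells visited; 7 ≤ 7 moves.

H - K - N - M - L - I - D - A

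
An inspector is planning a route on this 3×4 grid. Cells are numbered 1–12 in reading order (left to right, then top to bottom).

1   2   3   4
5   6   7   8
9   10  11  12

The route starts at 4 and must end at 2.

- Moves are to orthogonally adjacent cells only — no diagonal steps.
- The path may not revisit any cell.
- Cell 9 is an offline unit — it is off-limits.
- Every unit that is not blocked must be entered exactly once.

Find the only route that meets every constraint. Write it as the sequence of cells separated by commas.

Need to visit all 11 open cells exactly once, starting at 4 and ending at 2.
Route from 4: left 1 to 3, down 1 to 7, right 1 to 8, down 1 to 12, left 2 to 10, up 1 to 6, left 1 to 5, up 1 to 1, right 1 to 2 — 10 moves in all.
Check: all 11 open cells covered.

4, 3, 7, 8, 12, 11, 10, 6, 5, 1, 2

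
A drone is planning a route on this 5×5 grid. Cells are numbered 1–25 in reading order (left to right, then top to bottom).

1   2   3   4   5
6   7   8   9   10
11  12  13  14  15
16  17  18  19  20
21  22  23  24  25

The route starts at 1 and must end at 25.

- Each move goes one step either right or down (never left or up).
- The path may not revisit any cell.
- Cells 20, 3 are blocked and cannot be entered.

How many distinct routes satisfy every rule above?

30

A right/down-only route from 1 to 25 makes exactly 4 down-moves and 4 right-moves in some order.
With no other constraints that would be C(8,4) = 70 routes.
Subtract routes through each blocked cell (inclusion–exclusion for overlaps): − through 3: 15 − through 20: 35 + through 3&20: 10 → 30.
That gives 30 routes.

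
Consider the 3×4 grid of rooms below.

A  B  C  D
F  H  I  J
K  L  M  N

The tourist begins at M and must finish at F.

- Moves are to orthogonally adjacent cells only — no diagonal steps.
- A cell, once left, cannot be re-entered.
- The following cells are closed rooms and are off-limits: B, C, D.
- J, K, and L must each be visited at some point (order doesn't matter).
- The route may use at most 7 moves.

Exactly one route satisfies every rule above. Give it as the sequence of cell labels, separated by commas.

M, N, J, I, H, L, K, F

Any route must reach J, K, and L and still end at F within 7 moves, so the order of the required stops is forced.
Route from M: right 1 to N, up 1 to J, left 2 to H, down 1 to L, left 1 to K, up 1 to F — 7 moves in all.
Check: all required cells visited; 7 ≤ 7 moves.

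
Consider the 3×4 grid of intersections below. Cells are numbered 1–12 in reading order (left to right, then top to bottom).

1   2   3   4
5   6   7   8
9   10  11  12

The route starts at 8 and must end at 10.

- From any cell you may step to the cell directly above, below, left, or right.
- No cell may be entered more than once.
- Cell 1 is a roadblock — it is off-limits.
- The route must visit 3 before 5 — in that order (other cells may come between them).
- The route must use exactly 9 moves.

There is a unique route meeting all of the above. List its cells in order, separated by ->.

The waypoints must appear in the order 3, 5, with no cell reused.
Route from 8: down 1 to 12, left 1 to 11, up 2 to 3, left 1 to 2, down 1 to 6, left 1 to 5, down 1 to 9, right 1 to 10 — 9 moves in all.
Check: order respected (3 at step 4, 5 at step 7); 9 moves as required.

8 -> 12 -> 11 -> 7 -> 3 -> 2 -> 6 -> 5 -> 9 -> 10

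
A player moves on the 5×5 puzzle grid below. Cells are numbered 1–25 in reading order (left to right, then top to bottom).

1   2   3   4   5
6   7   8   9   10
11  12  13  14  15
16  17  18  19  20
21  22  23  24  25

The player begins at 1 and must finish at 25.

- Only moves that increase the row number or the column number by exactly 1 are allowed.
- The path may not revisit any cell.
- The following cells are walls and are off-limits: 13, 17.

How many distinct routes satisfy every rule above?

18

A right/down-only route from 1 to 25 makes exactly 4 down-moves and 4 right-moves in some order.
With no other constraints that would be C(8,4) = 70 routes.
Subtract routes through each blocked cell (inclusion–exclusion for overlaps): − through 13: 36 − through 17: 16 → 18.
That gives 18 routes.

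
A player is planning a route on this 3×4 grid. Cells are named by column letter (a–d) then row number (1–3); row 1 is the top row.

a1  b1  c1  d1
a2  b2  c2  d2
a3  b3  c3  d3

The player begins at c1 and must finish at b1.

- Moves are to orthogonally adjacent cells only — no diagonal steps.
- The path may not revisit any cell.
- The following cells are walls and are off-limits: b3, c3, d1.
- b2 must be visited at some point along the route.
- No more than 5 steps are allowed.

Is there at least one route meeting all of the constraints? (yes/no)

One route that works: c1 → c2 → b2 → b1.

yes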